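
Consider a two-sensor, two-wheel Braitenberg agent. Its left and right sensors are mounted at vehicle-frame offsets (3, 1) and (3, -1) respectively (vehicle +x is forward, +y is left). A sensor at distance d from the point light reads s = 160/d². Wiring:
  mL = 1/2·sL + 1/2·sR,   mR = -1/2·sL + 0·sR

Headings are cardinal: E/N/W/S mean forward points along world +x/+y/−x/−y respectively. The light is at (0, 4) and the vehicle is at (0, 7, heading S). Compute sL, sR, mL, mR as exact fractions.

160 160 160 -80

left sensor world pos  = (1, 4); dL² = 1
right sensor world pos = (-1, 4); dR² = 1
sL = 160/1 = 160
sR = 160/1 = 160
mL = 1/2·sL + 1/2·sR = 160
mR = -1/2·sL + 0·sR = -80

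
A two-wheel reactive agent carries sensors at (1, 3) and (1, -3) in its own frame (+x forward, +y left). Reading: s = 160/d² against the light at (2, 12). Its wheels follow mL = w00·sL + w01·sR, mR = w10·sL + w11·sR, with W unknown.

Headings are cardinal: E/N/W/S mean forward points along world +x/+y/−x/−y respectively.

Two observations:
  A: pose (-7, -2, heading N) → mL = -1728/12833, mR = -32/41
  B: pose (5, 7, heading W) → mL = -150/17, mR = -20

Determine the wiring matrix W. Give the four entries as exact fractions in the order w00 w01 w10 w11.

obs A: pose=(-7,-2,N) → sL=160/313, sR=32/41, mL=-1728/12833, mR=-32/41
obs B: pose=(5,7,W) → sL=40/17, sR=20, mL=-150/17, mR=-20
sensor matrix S = [[160/313, 32/41], [40/17, 20]]; det S = 1829760/218161
solve [mL_A; mL_B] = S·[w00; w01] and [mR_A; mR_B] = S·[w10; w11]:
  w00 = 1/2, w01 = -1/2, w10 = 0, w11 = -1

1/2 -1/2 0 -1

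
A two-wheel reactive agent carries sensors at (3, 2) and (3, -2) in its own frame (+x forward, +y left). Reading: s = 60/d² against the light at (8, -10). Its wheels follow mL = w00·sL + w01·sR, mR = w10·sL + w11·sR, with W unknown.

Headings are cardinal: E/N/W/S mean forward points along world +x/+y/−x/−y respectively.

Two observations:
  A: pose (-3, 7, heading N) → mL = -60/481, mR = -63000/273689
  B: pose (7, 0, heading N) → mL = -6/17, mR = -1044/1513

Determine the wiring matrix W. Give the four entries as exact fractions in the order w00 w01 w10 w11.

obs A: pose=(-3,7,N) → sL=60/569, sR=60/481, mL=-60/481, mR=-63000/273689
obs B: pose=(7,0,N) → sL=30/89, sR=6/17, mL=-6/17, mR=-1044/1513
sensor matrix S = [[60/569, 60/481], [30/89, 6/17]]; det S = -2000160/414091457
solve [mL_A; mL_B] = S·[w00; w01] and [mR_A; mR_B] = S·[w10; w11]:
  w00 = 0, w01 = -1, w10 = -1, w11 = -1

0 -1 -1 -1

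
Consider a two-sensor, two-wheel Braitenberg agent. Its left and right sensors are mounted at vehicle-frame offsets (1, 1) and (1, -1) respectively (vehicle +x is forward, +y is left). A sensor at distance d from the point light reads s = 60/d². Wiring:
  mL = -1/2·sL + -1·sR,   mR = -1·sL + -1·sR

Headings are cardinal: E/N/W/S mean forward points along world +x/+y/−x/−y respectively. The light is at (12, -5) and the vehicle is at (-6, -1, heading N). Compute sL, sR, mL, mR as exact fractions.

30/193 30/157 -8145/30301 -10500/30301

left sensor world pos  = (-7, 0); dL² = 386
right sensor world pos = (-5, 0); dR² = 314
sL = 60/386 = 30/193
sR = 60/314 = 30/157
mL = -1/2·sL + -1·sR = -8145/30301
mR = -1·sL + -1·sR = -10500/30301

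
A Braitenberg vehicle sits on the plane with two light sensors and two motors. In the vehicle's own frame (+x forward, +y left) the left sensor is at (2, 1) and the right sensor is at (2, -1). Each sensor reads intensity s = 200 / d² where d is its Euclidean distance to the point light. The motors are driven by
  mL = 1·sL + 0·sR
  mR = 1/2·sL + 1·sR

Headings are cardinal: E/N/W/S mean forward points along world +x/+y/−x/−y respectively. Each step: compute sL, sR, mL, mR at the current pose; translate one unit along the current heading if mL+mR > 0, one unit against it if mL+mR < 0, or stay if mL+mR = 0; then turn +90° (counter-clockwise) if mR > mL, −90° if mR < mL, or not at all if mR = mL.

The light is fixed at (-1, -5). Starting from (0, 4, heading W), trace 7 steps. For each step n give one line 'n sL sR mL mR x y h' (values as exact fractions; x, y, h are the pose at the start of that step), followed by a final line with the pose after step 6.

n=0: pose=(0,4,W); sL=40/13, sR=200/101; mL=40/13, mR=4620/1313; mL+mR=8660/1313 → advance +1; mR−mL=580/1313 → turn +1·90°
n=1: pose=(-1,4,S); sL=4, sR=4; mL=4, mR=6; mL+mR=10 → advance +1; mR−mL=2 → turn +1·90°
n=2: pose=(-1,3,E); sL=40/17, sR=200/53; mL=40/17, mR=4460/901; mL+mR=6580/901 → advance +1; mR−mL=2340/901 → turn +1·90°
n=3: pose=(0,3,N); sL=2, sR=25/13; mL=2, mR=38/13; mL+mR=64/13 → advance +1; mR−mL=12/13 → turn +1·90°
n=4: pose=(0,4,W); sL=40/13, sR=200/101; mL=40/13, mR=4620/1313; mL+mR=8660/1313 → advance +1; mR−mL=580/1313 → turn +1·90°
n=5: pose=(-1,4,S); sL=4, sR=4; mL=4, mR=6; mL+mR=10 → advance +1; mR−mL=2 → turn +1·90°
n=6: pose=(-1,3,E); sL=40/17, sR=200/53; mL=40/17, mR=4460/901; mL+mR=6580/901 → advance +1; mR−mL=2340/901 → turn +1·90°

0 40/13 200/101 40/13 4620/1313 0 4 W
1 4 4 4 6 -1 4 S
2 40/17 200/53 40/17 4460/901 -1 3 E
3 2 25/13 2 38/13 0 3 N
4 40/13 200/101 40/13 4620/1313 0 4 W
5 4 4 4 6 -1 4 S
6 40/17 200/53 40/17 4460/901 -1 3 E
final 0 3 N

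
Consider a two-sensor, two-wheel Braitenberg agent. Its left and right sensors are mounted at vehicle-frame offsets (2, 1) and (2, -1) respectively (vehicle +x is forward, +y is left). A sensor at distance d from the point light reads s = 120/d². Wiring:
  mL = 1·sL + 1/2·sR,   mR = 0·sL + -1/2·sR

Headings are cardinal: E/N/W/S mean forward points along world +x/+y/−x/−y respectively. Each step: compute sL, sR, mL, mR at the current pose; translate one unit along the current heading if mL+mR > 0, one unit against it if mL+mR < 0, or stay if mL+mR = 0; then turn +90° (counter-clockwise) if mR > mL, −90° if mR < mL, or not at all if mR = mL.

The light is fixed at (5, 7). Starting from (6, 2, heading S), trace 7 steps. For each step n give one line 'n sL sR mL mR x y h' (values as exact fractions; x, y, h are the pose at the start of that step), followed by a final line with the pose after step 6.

n=0: pose=(6,2,S); sL=120/53, sR=120/49; mL=9060/2597, mR=-60/49; mL+mR=120/53 → advance +1; mR−mL=-12240/2597 → turn -1·90°
n=1: pose=(6,1,W); sL=12/5, sR=60/13; mL=306/65, mR=-30/13; mL+mR=12/5 → advance +1; mR−mL=-456/65 → turn -1·90°
n=2: pose=(5,1,N); sL=120/17, sR=120/17; mL=180/17, mR=-60/17; mL+mR=120/17 → advance +1; mR−mL=-240/17 → turn -1·90°
n=3: pose=(5,2,E); sL=6, sR=3; mL=15/2, mR=-3/2; mL+mR=6 → advance +1; mR−mL=-9 → turn -1·90°
n=4: pose=(6,2,S); sL=120/53, sR=120/49; mL=9060/2597, mR=-60/49; mL+mR=120/53 → advance +1; mR−mL=-12240/2597 → turn -1·90°
n=5: pose=(6,1,W); sL=12/5, sR=60/13; mL=306/65, mR=-30/13; mL+mR=12/5 → advance +1; mR−mL=-456/65 → turn -1·90°
n=6: pose=(5,1,N); sL=120/17, sR=120/17; mL=180/17, mR=-60/17; mL+mR=120/17 → advance +1; mR−mL=-240/17 → turn -1·90°

0 120/53 120/49 9060/2597 -60/49 6 2 S
1 12/5 60/13 306/65 -30/13 6 1 W
2 120/17 120/17 180/17 -60/17 5 1 N
3 6 3 15/2 -3/2 5 2 E
4 120/53 120/49 9060/2597 -60/49 6 2 S
5 12/5 60/13 306/65 -30/13 6 1 W
6 120/17 120/17 180/17 -60/17 5 1 N
final 5 2 E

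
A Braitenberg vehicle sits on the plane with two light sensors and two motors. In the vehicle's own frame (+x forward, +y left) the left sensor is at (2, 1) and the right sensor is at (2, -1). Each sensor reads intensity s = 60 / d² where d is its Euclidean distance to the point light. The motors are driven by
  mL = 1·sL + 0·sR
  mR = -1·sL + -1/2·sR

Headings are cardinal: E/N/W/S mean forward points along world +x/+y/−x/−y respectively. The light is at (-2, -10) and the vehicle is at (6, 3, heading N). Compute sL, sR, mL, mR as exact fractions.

30/137 10/51 30/137 -2215/6987

left sensor world pos  = (5, 5); dL² = 274
right sensor world pos = (7, 5); dR² = 306
sL = 60/274 = 30/137
sR = 60/306 = 10/51
mL = 1·sL + 0·sR = 30/137
mR = -1·sL + -1/2·sR = -2215/6987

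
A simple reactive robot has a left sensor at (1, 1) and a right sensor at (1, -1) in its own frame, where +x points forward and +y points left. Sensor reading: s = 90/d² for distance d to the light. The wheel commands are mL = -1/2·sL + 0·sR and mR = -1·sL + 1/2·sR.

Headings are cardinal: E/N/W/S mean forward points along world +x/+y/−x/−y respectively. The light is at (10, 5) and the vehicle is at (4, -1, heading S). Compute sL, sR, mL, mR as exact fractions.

left sensor world pos  = (5, -2); dL² = 74
right sensor world pos = (3, -2); dR² = 98
sL = 90/74 = 45/37
sR = 90/98 = 45/49
mL = -1/2·sL + 0·sR = -45/74
mR = -1·sL + 1/2·sR = -2745/3626

45/37 45/49 -45/74 -2745/3626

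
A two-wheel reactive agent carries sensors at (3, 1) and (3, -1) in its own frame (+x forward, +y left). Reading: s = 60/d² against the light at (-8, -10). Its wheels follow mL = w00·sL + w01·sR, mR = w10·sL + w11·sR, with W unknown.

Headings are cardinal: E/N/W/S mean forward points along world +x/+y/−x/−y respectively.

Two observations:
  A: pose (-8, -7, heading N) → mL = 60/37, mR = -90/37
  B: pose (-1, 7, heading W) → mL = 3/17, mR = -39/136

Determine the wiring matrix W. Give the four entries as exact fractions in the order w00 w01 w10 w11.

0 1 -1/2 -1

obs A: pose=(-8,-7,N) → sL=60/37, sR=60/37, mL=60/37, mR=-90/37
obs B: pose=(-1,7,W) → sL=15/68, sR=3/17, mL=3/17, mR=-39/136
sensor matrix S = [[60/37, 60/37], [15/68, 3/17]]; det S = -45/629
solve [mL_A; mL_B] = S·[w00; w01] and [mR_A; mR_B] = S·[w10; w11]:
  w00 = 0, w01 = 1, w10 = -1/2, w11 = -1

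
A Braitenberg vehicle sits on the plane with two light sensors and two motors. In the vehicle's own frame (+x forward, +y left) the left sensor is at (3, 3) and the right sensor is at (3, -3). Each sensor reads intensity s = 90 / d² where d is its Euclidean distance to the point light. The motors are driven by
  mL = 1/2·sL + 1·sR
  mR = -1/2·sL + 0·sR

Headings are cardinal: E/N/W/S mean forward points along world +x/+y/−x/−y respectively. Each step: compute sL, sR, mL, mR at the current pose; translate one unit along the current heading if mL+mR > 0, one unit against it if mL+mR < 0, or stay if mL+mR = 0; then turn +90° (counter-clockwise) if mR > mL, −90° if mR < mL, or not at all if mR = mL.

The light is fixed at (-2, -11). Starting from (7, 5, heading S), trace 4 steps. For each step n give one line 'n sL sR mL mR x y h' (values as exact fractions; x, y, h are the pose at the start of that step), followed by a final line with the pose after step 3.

n=0: pose=(7,5,S); sL=90/313, sR=18/41; mL=7479/12833, mR=-45/313; mL+mR=18/41 → advance +1; mR−mL=-9324/12833 → turn -1·90°
n=1: pose=(7,4,W); sL=1/2, sR=1/4; mL=1/2, mR=-1/4; mL+mR=1/4 → advance +1; mR−mL=-3/4 → turn -1·90°
n=2: pose=(6,4,N); sL=90/349, sR=18/89; mL=10287/31061, mR=-45/349; mL+mR=18/89 → advance +1; mR−mL=-14292/31061 → turn -1·90°
n=3: pose=(6,5,E); sL=45/241, sR=9/29; mL=5643/13978, mR=-45/482; mL+mR=9/29 → advance +1; mR−mL=-3474/6989 → turn -1·90°

0 90/313 18/41 7479/12833 -45/313 7 5 S
1 1/2 1/4 1/2 -1/4 7 4 W
2 90/349 18/89 10287/31061 -45/349 6 4 N
3 45/241 9/29 5643/13978 -45/482 6 5 E
final 7 5 S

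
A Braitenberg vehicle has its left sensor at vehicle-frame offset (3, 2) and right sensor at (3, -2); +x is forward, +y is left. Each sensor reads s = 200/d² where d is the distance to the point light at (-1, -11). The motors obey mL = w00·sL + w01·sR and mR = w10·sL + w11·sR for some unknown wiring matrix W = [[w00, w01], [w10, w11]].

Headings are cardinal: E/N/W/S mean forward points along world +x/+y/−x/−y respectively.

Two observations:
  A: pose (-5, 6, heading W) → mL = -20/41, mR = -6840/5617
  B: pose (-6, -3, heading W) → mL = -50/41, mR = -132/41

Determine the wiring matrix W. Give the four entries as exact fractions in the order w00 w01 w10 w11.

obs A: pose=(-5,6,W) → sL=100/137, sR=20/41, mL=-20/41, mR=-6840/5617
obs B: pose=(-6,-3,W) → sL=2, sR=50/41, mL=-50/41, mR=-132/41
sensor matrix S = [[100/137, 20/41], [2, 50/41]]; det S = -480/5617
solve [mL_A; mL_B] = S·[w00; w01] and [mR_A; mR_B] = S·[w10; w11]:
  w00 = 0, w01 = -1, w10 = -1, w11 = -1

0 -1 -1 -1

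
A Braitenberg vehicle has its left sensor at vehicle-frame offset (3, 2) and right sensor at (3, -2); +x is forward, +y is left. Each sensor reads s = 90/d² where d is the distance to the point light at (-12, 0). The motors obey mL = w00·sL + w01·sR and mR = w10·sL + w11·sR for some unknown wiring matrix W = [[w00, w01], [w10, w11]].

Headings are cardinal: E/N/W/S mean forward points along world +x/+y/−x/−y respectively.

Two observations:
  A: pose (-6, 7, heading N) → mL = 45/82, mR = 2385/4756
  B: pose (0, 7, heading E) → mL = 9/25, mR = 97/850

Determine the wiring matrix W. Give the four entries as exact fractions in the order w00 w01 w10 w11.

0 1 1 -1/2

obs A: pose=(-6,7,N) → sL=45/58, sR=45/82, mL=45/82, mR=2385/4756
obs B: pose=(0,7,E) → sL=5/17, sR=9/25, mL=9/25, mR=97/850
sensor matrix S = [[45/58, 45/82], [5/17, 9/25]]; det S = 11916/101065
solve [mL_A; mL_B] = S·[w00; w01] and [mR_A; mR_B] = S·[w10; w11]:
  w00 = 0, w01 = 1, w10 = 1, w11 = -1/2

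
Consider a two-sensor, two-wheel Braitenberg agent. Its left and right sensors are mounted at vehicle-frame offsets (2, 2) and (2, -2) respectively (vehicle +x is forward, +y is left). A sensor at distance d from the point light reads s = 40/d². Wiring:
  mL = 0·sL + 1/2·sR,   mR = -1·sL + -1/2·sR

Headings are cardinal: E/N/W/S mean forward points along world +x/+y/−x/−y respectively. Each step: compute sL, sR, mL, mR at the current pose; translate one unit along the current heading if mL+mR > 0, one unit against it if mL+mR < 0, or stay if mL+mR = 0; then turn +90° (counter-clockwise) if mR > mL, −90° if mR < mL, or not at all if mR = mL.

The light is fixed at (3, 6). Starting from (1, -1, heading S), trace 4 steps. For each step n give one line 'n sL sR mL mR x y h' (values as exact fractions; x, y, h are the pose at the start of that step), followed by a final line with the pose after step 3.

0 40/81 40/97 20/97 -5500/7857 1 -1 S
1 1/2 5/4 5/8 -9/8 1 0 W
2 8/5 40/17 20/17 -236/85 2 0 N
3 20/13 20/41 10/41 -950/533 2 -1 E
final 1 -1 S

n=0: pose=(1,-1,S); sL=40/81, sR=40/97; mL=20/97, mR=-5500/7857; mL+mR=-40/81 → advance -1; mR−mL=-7120/7857 → turn -1·90°
n=1: pose=(1,0,W); sL=1/2, sR=5/4; mL=5/8, mR=-9/8; mL+mR=-1/2 → advance -1; mR−mL=-7/4 → turn -1·90°
n=2: pose=(2,0,N); sL=8/5, sR=40/17; mL=20/17, mR=-236/85; mL+mR=-8/5 → advance -1; mR−mL=-336/85 → turn -1·90°
n=3: pose=(2,-1,E); sL=20/13, sR=20/41; mL=10/41, mR=-950/533; mL+mR=-20/13 → advance -1; mR−mL=-1080/533 → turn -1·90°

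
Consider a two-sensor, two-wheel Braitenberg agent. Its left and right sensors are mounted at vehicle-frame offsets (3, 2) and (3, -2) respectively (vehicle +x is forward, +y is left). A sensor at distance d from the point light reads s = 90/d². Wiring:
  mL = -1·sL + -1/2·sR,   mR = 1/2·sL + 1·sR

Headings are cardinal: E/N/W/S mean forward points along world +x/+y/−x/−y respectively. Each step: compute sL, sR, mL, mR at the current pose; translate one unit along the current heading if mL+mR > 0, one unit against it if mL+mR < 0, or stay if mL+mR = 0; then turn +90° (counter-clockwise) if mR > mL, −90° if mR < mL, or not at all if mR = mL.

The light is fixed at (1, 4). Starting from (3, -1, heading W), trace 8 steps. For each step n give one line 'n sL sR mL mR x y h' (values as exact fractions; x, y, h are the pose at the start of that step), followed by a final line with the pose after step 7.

n=0: pose=(3,-1,W); sL=9/5, sR=9; mL=-63/10, mR=99/10; mL+mR=18/5 → advance +1; mR−mL=81/5 → turn +1·90°
n=1: pose=(2,-1,S); sL=90/73, sR=18/13; mL=-1827/949, mR=1899/949; mL+mR=72/949 → advance +1; mR−mL=3726/949 → turn +1·90°
n=2: pose=(2,-2,E); sL=45/16, sR=9/8; mL=-27/8, mR=81/32; mL+mR=-27/32 → advance -1; mR−mL=189/32 → turn +1·90°
n=3: pose=(1,-2,N); sL=90/13, sR=90/13; mL=-135/13, mR=135/13; mL+mR=0 → advance +0; mR−mL=270/13 → turn +1·90°
n=4: pose=(1,-2,W); sL=90/73, sR=18/5; mL=-1107/365, mR=1539/365; mL+mR=432/365 → advance +1; mR−mL=2646/365 → turn +1·90°
n=5: pose=(0,-2,S); sL=45/41, sR=1; mL=-131/82, mR=127/82; mL+mR=-2/41 → advance -1; mR−mL=129/41 → turn +1·90°
n=6: pose=(0,-1,E); sL=90/13, sR=90/53; mL=-5355/689, mR=3555/689; mL+mR=-1800/689 → advance -1; mR−mL=8910/689 → turn +1·90°
n=7: pose=(-1,-1,N); sL=9/2, sR=45/2; mL=-63/4, mR=99/4; mL+mR=9 → advance +1; mR−mL=81/2 → turn +1·90°

0 9/5 9 -63/10 99/10 3 -1 W
1 90/73 18/13 -1827/949 1899/949 2 -1 S
2 45/16 9/8 -27/8 81/32 2 -2 E
3 90/13 90/13 -135/13 135/13 1 -2 N
4 90/73 18/5 -1107/365 1539/365 1 -2 W
5 45/41 1 -131/82 127/82 0 -2 S
6 90/13 90/53 -5355/689 3555/689 0 -1 E
7 9/2 45/2 -63/4 99/4 -1 -1 N
final -1 0 W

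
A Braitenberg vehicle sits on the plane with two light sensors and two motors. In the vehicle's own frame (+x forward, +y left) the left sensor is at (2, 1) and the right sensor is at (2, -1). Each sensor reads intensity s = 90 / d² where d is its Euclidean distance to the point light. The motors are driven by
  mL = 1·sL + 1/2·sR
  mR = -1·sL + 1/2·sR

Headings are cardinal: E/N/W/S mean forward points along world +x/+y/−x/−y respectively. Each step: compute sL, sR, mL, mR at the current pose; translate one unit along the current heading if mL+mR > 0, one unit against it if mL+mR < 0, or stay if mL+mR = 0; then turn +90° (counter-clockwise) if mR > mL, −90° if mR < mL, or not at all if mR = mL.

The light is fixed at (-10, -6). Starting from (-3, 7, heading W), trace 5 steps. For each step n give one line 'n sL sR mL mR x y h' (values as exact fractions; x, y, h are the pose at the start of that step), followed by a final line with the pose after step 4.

n=0: pose=(-3,7,W); sL=90/169, sR=90/221; mL=2115/2873, mR=-945/2873; mL+mR=90/221 → advance +1; mR−mL=-180/169 → turn -1·90°
n=1: pose=(-4,7,N); sL=9/25, sR=45/137; mL=3591/6850, mR=-1341/6850; mL+mR=45/137 → advance +1; mR−mL=-18/25 → turn -1·90°
n=2: pose=(-4,8,E); sL=90/289, sR=90/233; mL=33975/67337, mR=-7965/67337; mL+mR=90/233 → advance +1; mR−mL=-180/289 → turn -1·90°
n=3: pose=(-3,8,S); sL=45/104, sR=1/2; mL=71/104, mR=-19/104; mL+mR=1/2 → advance +1; mR−mL=-45/52 → turn -1·90°
n=4: pose=(-3,7,W); sL=90/169, sR=90/221; mL=2115/2873, mR=-945/2873; mL+mR=90/221 → advance +1; mR−mL=-180/169 → turn -1·90°

0 90/169 90/221 2115/2873 -945/2873 -3 7 W
1 9/25 45/137 3591/6850 -1341/6850 -4 7 N
2 90/289 90/233 33975/67337 -7965/67337 -4 8 E
3 45/104 1/2 71/104 -19/104 -3 8 S
4 90/169 90/221 2115/2873 -945/2873 -3 7 W
final -4 7 N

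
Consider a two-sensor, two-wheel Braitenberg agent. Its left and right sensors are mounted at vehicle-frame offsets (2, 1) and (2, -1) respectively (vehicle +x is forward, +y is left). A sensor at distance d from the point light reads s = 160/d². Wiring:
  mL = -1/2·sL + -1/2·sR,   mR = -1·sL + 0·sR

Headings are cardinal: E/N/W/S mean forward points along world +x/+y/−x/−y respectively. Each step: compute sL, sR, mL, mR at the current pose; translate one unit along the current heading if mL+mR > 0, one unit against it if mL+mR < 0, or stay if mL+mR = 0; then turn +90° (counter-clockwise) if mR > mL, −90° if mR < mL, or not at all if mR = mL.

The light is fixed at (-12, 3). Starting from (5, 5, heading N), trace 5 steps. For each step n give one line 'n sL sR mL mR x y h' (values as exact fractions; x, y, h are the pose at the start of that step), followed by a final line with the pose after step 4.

0 10/17 8/17 -9/17 -10/17 5 5 N
1 32/73 160/361 -11616/26353 -32/73 5 4 E
2 80/117 80/149 -10640/17433 -80/117 4 4 N
3 32/65 32/65 -32/65 -32/65 4 3 E
4 16/29 16/29 -16/29 -16/29 3 3 E
final 2 3 E

n=0: pose=(5,5,N); sL=10/17, sR=8/17; mL=-9/17, mR=-10/17; mL+mR=-19/17 → advance -1; mR−mL=-1/17 → turn -1·90°
n=1: pose=(5,4,E); sL=32/73, sR=160/361; mL=-11616/26353, mR=-32/73; mL+mR=-23168/26353 → advance -1; mR−mL=64/26353 → turn +1·90°
n=2: pose=(4,4,N); sL=80/117, sR=80/149; mL=-10640/17433, mR=-80/117; mL+mR=-7520/5811 → advance -1; mR−mL=-1280/17433 → turn -1·90°
n=3: pose=(4,3,E); sL=32/65, sR=32/65; mL=-32/65, mR=-32/65; mL+mR=-64/65 → advance -1; mR−mL=0 → turn +0·90°
n=4: pose=(3,3,E); sL=16/29, sR=16/29; mL=-16/29, mR=-16/29; mL+mR=-32/29 → advance -1; mR−mL=0 → turn +0·90°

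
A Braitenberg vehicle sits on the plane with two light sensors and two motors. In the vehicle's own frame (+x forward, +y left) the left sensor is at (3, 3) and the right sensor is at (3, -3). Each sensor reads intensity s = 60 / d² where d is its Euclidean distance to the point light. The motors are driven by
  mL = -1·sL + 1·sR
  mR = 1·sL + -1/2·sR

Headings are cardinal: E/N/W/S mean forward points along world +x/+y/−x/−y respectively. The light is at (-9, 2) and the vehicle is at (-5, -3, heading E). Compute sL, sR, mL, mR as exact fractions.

left sensor world pos  = (-2, 0); dL² = 53
right sensor world pos = (-2, -6); dR² = 113
sL = 60/53 = 60/53
sR = 60/113 = 60/113
mL = -1·sL + 1·sR = -3600/5989
mR = 1·sL + -1/2·sR = 5190/5989

60/53 60/113 -3600/5989 5190/5989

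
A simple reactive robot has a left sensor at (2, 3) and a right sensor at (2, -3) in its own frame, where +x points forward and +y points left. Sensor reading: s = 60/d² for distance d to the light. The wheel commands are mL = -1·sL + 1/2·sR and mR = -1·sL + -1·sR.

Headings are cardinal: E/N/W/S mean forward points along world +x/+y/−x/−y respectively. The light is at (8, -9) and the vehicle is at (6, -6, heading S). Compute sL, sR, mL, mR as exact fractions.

left sensor world pos  = (9, -8); dL² = 2
right sensor world pos = (3, -8); dR² = 26
sL = 60/2 = 30
sR = 60/26 = 30/13
mL = -1·sL + 1/2·sR = -375/13
mR = -1·sL + -1·sR = -420/13

30 30/13 -375/13 -420/13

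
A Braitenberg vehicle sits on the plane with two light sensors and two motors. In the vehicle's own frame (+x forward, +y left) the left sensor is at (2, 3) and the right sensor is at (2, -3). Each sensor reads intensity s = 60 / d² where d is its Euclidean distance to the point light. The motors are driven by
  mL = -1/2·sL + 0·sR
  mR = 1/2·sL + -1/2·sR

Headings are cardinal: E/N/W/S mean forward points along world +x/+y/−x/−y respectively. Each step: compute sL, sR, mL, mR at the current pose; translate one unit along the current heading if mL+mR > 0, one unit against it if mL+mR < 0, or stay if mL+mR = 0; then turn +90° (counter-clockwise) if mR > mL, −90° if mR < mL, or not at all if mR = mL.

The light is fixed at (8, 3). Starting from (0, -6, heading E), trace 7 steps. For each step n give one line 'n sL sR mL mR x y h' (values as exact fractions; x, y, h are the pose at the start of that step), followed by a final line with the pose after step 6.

0 5/6 1/3 -5/12 1/4 0 -6 E
1 60/193 12/17 -30/193 -648/3281 -1 -6 N
2 30/49 30/109 -15/49 900/5341 -1 -7 E
3 60/233 60/113 -30/233 -3600/26329 -2 -7 N
4 15/32 3/13 -15/64 99/832 -2 -8 E
5 60/277 12/29 -30/277 -792/8033 -3 -8 N
6 30/197 6/25 -15/197 -216/4925 -3 -9 W
final -2 -9 S

n=0: pose=(0,-6,E); sL=5/6, sR=1/3; mL=-5/12, mR=1/4; mL+mR=-1/6 → advance -1; mR−mL=2/3 → turn +1·90°
n=1: pose=(-1,-6,N); sL=60/193, sR=12/17; mL=-30/193, mR=-648/3281; mL+mR=-6/17 → advance -1; mR−mL=-138/3281 → turn -1·90°
n=2: pose=(-1,-7,E); sL=30/49, sR=30/109; mL=-15/49, mR=900/5341; mL+mR=-15/109 → advance -1; mR−mL=2535/5341 → turn +1·90°
n=3: pose=(-2,-7,N); sL=60/233, sR=60/113; mL=-30/233, mR=-3600/26329; mL+mR=-30/113 → advance -1; mR−mL=-210/26329 → turn -1·90°
n=4: pose=(-2,-8,E); sL=15/32, sR=3/13; mL=-15/64, mR=99/832; mL+mR=-3/26 → advance -1; mR−mL=147/416 → turn +1·90°
n=5: pose=(-3,-8,N); sL=60/277, sR=12/29; mL=-30/277, mR=-792/8033; mL+mR=-6/29 → advance -1; mR−mL=78/8033 → turn +1·90°
n=6: pose=(-3,-9,W); sL=30/197, sR=6/25; mL=-15/197, mR=-216/4925; mL+mR=-3/25 → advance -1; mR−mL=159/4925 → turn +1·90°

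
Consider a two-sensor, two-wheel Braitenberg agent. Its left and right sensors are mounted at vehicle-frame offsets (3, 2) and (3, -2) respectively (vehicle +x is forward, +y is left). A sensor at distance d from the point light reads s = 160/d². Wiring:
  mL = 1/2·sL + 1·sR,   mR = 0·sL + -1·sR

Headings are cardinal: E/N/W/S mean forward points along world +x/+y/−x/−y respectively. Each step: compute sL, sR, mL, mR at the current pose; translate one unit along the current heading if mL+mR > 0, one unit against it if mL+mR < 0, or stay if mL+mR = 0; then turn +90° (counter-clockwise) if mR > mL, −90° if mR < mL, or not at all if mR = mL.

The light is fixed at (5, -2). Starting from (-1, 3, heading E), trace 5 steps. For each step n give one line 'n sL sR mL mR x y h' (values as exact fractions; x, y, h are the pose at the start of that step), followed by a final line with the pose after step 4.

0 80/29 80/9 2680/261 -80/9 -1 3 E
1 160/13 160/53 6320/689 -160/53 0 3 S
2 40/17 8/5 236/85 -8/5 0 2 W
3 160/113 32/13 4656/1469 -32/13 -1 2 N
4 80/29 80/9 2680/261 -80/9 -1 3 E
final 0 3 S

n=0: pose=(-1,3,E); sL=80/29, sR=80/9; mL=2680/261, mR=-80/9; mL+mR=40/29 → advance +1; mR−mL=-5000/261 → turn -1·90°
n=1: pose=(0,3,S); sL=160/13, sR=160/53; mL=6320/689, mR=-160/53; mL+mR=80/13 → advance +1; mR−mL=-8400/689 → turn -1·90°
n=2: pose=(0,2,W); sL=40/17, sR=8/5; mL=236/85, mR=-8/5; mL+mR=20/17 → advance +1; mR−mL=-372/85 → turn -1·90°
n=3: pose=(-1,2,N); sL=160/113, sR=32/13; mL=4656/1469, mR=-32/13; mL+mR=80/113 → advance +1; mR−mL=-8272/1469 → turn -1·90°
n=4: pose=(-1,3,E); sL=80/29, sR=80/9; mL=2680/261, mR=-80/9; mL+mR=40/29 → advance +1; mR−mL=-5000/261 → turn -1·90°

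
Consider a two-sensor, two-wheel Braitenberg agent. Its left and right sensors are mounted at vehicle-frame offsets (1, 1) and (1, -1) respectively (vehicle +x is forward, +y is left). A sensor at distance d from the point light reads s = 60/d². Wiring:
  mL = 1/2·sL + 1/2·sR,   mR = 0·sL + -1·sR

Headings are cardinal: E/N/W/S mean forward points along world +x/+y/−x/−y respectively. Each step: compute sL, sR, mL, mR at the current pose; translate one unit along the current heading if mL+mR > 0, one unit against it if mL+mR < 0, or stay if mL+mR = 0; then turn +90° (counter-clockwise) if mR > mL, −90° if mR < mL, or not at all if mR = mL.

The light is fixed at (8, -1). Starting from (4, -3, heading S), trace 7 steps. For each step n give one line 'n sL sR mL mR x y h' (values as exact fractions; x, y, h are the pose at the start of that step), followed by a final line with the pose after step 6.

0 10/3 30/17 130/51 -30/17 4 -3 S
1 60/41 60/29 2100/1189 -60/29 4 -4 W
2 3 15/2 21/4 -15/2 5 -4 N
3 60/13 60/29 1260/377 -60/29 5 -5 E
4 30/13 30/17 450/221 -30/17 6 -5 S
5 4/3 12/5 28/15 -12/5 6 -6 W
6 3 15/4 27/8 -15/4 7 -6 N
final 7 -7 E

n=0: pose=(4,-3,S); sL=10/3, sR=30/17; mL=130/51, mR=-30/17; mL+mR=40/51 → advance +1; mR−mL=-220/51 → turn -1·90°
n=1: pose=(4,-4,W); sL=60/41, sR=60/29; mL=2100/1189, mR=-60/29; mL+mR=-360/1189 → advance -1; mR−mL=-4560/1189 → turn -1·90°
n=2: pose=(5,-4,N); sL=3, sR=15/2; mL=21/4, mR=-15/2; mL+mR=-9/4 → advance -1; mR−mL=-51/4 → turn -1·90°
n=3: pose=(5,-5,E); sL=60/13, sR=60/29; mL=1260/377, mR=-60/29; mL+mR=480/377 → advance +1; mR−mL=-2040/377 → turn -1·90°
n=4: pose=(6,-5,S); sL=30/13, sR=30/17; mL=450/221, mR=-30/17; mL+mR=60/221 → advance +1; mR−mL=-840/221 → turn -1·90°
n=5: pose=(6,-6,W); sL=4/3, sR=12/5; mL=28/15, mR=-12/5; mL+mR=-8/15 → advance -1; mR−mL=-64/15 → turn -1·90°
n=6: pose=(7,-6,N); sL=3, sR=15/4; mL=27/8, mR=-15/4; mL+mR=-3/8 → advance -1; mR−mL=-57/8 → turn -1·90°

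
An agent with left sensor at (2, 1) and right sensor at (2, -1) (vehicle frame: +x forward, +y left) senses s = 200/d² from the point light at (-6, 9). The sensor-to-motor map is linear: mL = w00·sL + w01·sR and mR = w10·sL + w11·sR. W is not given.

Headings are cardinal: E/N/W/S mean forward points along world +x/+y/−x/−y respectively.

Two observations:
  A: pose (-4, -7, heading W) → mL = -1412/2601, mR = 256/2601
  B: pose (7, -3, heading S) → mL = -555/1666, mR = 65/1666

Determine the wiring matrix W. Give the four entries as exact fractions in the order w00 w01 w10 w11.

1/2 -1 -1/2 1/2

obs A: pose=(-4,-7,W) → sL=200/289, sR=8/9, mL=-1412/2601, mR=256/2601
obs B: pose=(7,-3,S) → sL=25/49, sR=10/17, mL=-555/1666, mR=65/1666
sensor matrix S = [[200/289, 8/9], [25/49, 10/17]]; det S = -100600/2166633
solve [mL_A; mL_B] = S·[w00; w01] and [mR_A; mR_B] = S·[w10; w11]:
  w00 = 1/2, w01 = -1, w10 = -1/2, w11 = 1/2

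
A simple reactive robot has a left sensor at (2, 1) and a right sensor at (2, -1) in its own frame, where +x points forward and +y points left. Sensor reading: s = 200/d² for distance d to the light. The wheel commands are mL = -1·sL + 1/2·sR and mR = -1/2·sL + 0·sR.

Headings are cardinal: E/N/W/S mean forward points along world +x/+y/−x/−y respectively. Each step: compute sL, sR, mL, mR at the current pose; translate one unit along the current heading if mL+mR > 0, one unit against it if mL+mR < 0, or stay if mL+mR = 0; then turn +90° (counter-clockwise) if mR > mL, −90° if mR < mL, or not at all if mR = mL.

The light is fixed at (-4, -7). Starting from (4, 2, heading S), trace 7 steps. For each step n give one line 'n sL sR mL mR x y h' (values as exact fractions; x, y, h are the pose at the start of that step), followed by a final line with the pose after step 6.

0 20/13 100/49 -330/637 -10/13 4 2 S
1 200/117 200/157 -19700/18369 -100/117 4 3 W
2 50/41 25/16 -575/1312 -25/41 5 3 S
3 200/149 200/193 -23700/28757 -100/149 5 4 W
4 100/101 100/81 -3050/8181 -50/101 6 4 S
5 40/37 200/233 -5620/8621 -20/37 6 5 W
6 50/61 1 -39/122 -25/61 7 5 S
final 7 6 W

n=0: pose=(4,2,S); sL=20/13, sR=100/49; mL=-330/637, mR=-10/13; mL+mR=-820/637 → advance -1; mR−mL=-160/637 → turn -1·90°
n=1: pose=(4,3,W); sL=200/117, sR=200/157; mL=-19700/18369, mR=-100/117; mL+mR=-11800/6123 → advance -1; mR−mL=4000/18369 → turn +1·90°
n=2: pose=(5,3,S); sL=50/41, sR=25/16; mL=-575/1312, mR=-25/41; mL+mR=-1375/1312 → advance -1; mR−mL=-225/1312 → turn -1·90°
n=3: pose=(5,4,W); sL=200/149, sR=200/193; mL=-23700/28757, mR=-100/149; mL+mR=-43000/28757 → advance -1; mR−mL=4400/28757 → turn +1·90°
n=4: pose=(6,4,S); sL=100/101, sR=100/81; mL=-3050/8181, mR=-50/101; mL+mR=-7100/8181 → advance -1; mR−mL=-1000/8181 → turn -1·90°
n=5: pose=(6,5,W); sL=40/37, sR=200/233; mL=-5620/8621, mR=-20/37; mL+mR=-10280/8621 → advance -1; mR−mL=960/8621 → turn +1·90°
n=6: pose=(7,5,S); sL=50/61, sR=1; mL=-39/122, mR=-25/61; mL+mR=-89/122 → advance -1; mR−mL=-11/122 → turn -1·90°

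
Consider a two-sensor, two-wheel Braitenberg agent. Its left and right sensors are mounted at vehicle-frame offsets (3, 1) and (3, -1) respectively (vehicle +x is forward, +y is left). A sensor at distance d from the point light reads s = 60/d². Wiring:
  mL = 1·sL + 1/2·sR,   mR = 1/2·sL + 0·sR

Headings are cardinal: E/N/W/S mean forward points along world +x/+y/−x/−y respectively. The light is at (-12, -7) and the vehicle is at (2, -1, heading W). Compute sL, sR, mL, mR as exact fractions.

30/73 6/17 729/1241 15/73

left sensor world pos  = (-1, -2); dL² = 146
right sensor world pos = (-1, 0); dR² = 170
sL = 60/146 = 30/73
sR = 60/170 = 6/17
mL = 1·sL + 1/2·sR = 729/1241
mR = 1/2·sL + 0·sR = 15/73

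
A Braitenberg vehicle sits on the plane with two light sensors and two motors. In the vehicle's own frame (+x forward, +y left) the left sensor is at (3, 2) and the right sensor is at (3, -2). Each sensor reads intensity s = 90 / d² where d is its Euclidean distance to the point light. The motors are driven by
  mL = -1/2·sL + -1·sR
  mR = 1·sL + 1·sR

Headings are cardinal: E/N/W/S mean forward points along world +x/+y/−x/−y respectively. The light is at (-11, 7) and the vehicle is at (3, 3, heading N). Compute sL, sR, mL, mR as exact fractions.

left sensor world pos  = (1, 6); dL² = 145
right sensor world pos = (5, 6); dR² = 257
sL = 90/145 = 18/29
sR = 90/257 = 90/257
mL = -1/2·sL + -1·sR = -4923/7453
mR = 1·sL + 1·sR = 7236/7453

18/29 90/257 -4923/7453 7236/7453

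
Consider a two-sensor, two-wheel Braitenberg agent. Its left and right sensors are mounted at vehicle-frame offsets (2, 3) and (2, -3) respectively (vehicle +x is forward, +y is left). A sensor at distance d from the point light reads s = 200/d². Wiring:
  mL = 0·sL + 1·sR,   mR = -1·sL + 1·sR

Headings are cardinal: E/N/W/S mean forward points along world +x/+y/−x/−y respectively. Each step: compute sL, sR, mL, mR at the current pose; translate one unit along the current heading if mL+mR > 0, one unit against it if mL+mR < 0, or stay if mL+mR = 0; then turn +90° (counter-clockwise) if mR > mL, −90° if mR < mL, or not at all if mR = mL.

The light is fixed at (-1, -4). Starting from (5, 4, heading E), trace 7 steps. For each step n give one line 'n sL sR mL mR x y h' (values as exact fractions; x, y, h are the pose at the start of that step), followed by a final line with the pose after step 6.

n=0: pose=(5,4,E); sL=40/37, sR=200/89; mL=200/89, mR=3840/3293; mL+mR=11240/3293 → advance +1; mR−mL=-40/37 → turn -1·90°
n=1: pose=(6,4,S); sL=25/17, sR=50/13; mL=50/13, mR=525/221; mL+mR=1375/221 → advance +1; mR−mL=-25/17 → turn -1·90°
n=2: pose=(6,3,W); sL=200/41, sR=8/5; mL=8/5, mR=-672/205; mL+mR=-344/205 → advance -1; mR−mL=-200/41 → turn -1·90°
n=3: pose=(7,3,N); sL=100/53, sR=100/101; mL=100/101, mR=-4800/5353; mL+mR=500/5353 → advance +1; mR−mL=-100/53 → turn -1·90°
n=4: pose=(7,4,E); sL=200/221, sR=8/5; mL=8/5, mR=768/1105; mL+mR=2536/1105 → advance +1; mR−mL=-200/221 → turn -1·90°
n=5: pose=(8,4,S); sL=10/9, sR=25/9; mL=25/9, mR=5/3; mL+mR=40/9 → advance +1; mR−mL=-10/9 → turn -1·90°
n=6: pose=(8,3,W); sL=40/13, sR=200/149; mL=200/149, mR=-3360/1937; mL+mR=-760/1937 → advance -1; mR−mL=-40/13 → turn -1·90°

0 40/37 200/89 200/89 3840/3293 5 4 E
1 25/17 50/13 50/13 525/221 6 4 S
2 200/41 8/5 8/5 -672/205 6 3 W
3 100/53 100/101 100/101 -4800/5353 7 3 N
4 200/221 8/5 8/5 768/1105 7 4 E
5 10/9 25/9 25/9 5/3 8 4 S
6 40/13 200/149 200/149 -3360/1937 8 3 W
final 9 3 N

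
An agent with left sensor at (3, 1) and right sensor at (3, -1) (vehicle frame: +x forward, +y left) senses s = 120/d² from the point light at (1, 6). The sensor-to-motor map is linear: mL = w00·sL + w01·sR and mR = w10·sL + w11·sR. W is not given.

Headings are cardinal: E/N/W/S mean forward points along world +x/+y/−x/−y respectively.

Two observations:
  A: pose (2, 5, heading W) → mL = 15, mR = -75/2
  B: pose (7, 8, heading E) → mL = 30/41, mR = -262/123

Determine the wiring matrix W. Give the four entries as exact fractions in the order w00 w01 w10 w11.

0 1/2 -1/2 -1

obs A: pose=(2,5,W) → sL=15, sR=30, mL=15, mR=-75/2
obs B: pose=(7,8,E) → sL=4/3, sR=60/41, mL=30/41, mR=-262/123
sensor matrix S = [[15, 30], [4/3, 60/41]]; det S = -740/41
solve [mL_A; mL_B] = S·[w00; w01] and [mR_A; mR_B] = S·[w10; w11]:
  w00 = 0, w01 = 1/2, w10 = -1/2, w11 = -1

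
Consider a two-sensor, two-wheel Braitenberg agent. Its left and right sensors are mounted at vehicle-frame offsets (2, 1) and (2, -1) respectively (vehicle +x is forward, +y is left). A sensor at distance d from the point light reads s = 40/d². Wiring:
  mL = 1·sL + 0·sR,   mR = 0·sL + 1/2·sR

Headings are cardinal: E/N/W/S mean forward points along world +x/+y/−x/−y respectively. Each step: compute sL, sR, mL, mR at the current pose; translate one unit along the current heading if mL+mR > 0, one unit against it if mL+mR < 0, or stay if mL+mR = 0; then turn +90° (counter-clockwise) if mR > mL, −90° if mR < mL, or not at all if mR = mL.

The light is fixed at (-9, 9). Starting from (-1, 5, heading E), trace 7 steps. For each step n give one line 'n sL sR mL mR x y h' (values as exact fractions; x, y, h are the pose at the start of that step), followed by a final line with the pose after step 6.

n=0: pose=(-1,5,E); sL=40/109, sR=8/25; mL=40/109, mR=4/25; mL+mR=1436/2725 → advance +1; mR−mL=-564/2725 → turn -1·90°
n=1: pose=(0,5,S); sL=5/17, sR=2/5; mL=5/17, mR=1/5; mL+mR=42/85 → advance +1; mR−mL=-8/85 → turn -1·90°
n=2: pose=(0,4,W); sL=8/17, sR=8/13; mL=8/17, mR=4/13; mL+mR=172/221 → advance +1; mR−mL=-36/221 → turn -1·90°
n=3: pose=(-1,4,N); sL=20/29, sR=4/9; mL=20/29, mR=2/9; mL+mR=238/261 → advance +1; mR−mL=-122/261 → turn -1·90°
n=4: pose=(-1,5,E); sL=40/109, sR=8/25; mL=40/109, mR=4/25; mL+mR=1436/2725 → advance +1; mR−mL=-564/2725 → turn -1·90°
n=5: pose=(0,5,S); sL=5/17, sR=2/5; mL=5/17, mR=1/5; mL+mR=42/85 → advance +1; mR−mL=-8/85 → turn -1·90°
n=6: pose=(0,4,W); sL=8/17, sR=8/13; mL=8/17, mR=4/13; mL+mR=172/221 → advance +1; mR−mL=-36/221 → turn -1·90°

0 40/109 8/25 40/109 4/25 -1 5 E
1 5/17 2/5 5/17 1/5 0 5 S
2 8/17 8/13 8/17 4/13 0 4 W
3 20/29 4/9 20/29 2/9 -1 4 N
4 40/109 8/25 40/109 4/25 -1 5 E
5 5/17 2/5 5/17 1/5 0 5 S
6 8/17 8/13 8/17 4/13 0 4 W
final -1 4 N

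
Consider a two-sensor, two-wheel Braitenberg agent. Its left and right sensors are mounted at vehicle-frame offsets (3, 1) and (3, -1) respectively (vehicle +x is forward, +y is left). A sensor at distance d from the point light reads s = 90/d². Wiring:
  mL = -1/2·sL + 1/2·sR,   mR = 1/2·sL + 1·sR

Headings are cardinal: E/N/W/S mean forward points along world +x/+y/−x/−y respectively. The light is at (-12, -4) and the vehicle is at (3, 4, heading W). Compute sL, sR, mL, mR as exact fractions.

left sensor world pos  = (0, 3); dL² = 193
right sensor world pos = (0, 5); dR² = 225
sL = 90/193 = 90/193
sR = 90/225 = 2/5
mL = -1/2·sL + 1/2·sR = -32/965
mR = 1/2·sL + 1·sR = 611/965

90/193 2/5 -32/965 611/965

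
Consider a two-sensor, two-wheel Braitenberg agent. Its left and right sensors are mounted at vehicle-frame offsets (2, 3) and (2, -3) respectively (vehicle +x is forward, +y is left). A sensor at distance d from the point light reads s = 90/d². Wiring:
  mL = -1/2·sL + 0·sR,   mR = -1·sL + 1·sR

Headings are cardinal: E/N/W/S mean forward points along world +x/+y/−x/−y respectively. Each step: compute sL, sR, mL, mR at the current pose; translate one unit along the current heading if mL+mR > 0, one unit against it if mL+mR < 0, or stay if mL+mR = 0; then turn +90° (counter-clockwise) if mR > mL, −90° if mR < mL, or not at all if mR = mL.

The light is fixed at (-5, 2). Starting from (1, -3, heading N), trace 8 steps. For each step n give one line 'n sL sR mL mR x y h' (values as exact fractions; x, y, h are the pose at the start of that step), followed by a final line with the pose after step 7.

0 5 1 -5/2 -4 1 -3 N
1 90/73 18/29 -45/73 -1296/2117 1 -4 E
2 9/2 9/8 -9/4 -27/8 0 -4 N
3 18/13 90/149 -9/13 -1512/1937 0 -5 E
4 9/13 45/41 -9/26 216/533 -1 -5 S
5 90/61 90/157 -45/61 -8640/9577 -1 -6 E
6 45/68 9/10 -45/136 81/340 -2 -6 S
7 90/41 18/25 -45/41 -1512/1025 -2 -5 E
final -3 -5 S

n=0: pose=(1,-3,N); sL=5, sR=1; mL=-5/2, mR=-4; mL+mR=-13/2 → advance -1; mR−mL=-3/2 → turn -1·90°
n=1: pose=(1,-4,E); sL=90/73, sR=18/29; mL=-45/73, mR=-1296/2117; mL+mR=-2601/2117 → advance -1; mR−mL=9/2117 → turn +1·90°
n=2: pose=(0,-4,N); sL=9/2, sR=9/8; mL=-9/4, mR=-27/8; mL+mR=-45/8 → advance -1; mR−mL=-9/8 → turn -1·90°
n=3: pose=(0,-5,E); sL=18/13, sR=90/149; mL=-9/13, mR=-1512/1937; mL+mR=-2853/1937 → advance -1; mR−mL=-171/1937 → turn -1·90°
n=4: pose=(-1,-5,S); sL=9/13, sR=45/41; mL=-9/26, mR=216/533; mL+mR=63/1066 → advance +1; mR−mL=801/1066 → turn +1·90°
n=5: pose=(-1,-6,E); sL=90/61, sR=90/157; mL=-45/61, mR=-8640/9577; mL+mR=-15705/9577 → advance -1; mR−mL=-1575/9577 → turn -1·90°
n=6: pose=(-2,-6,S); sL=45/68, sR=9/10; mL=-45/136, mR=81/340; mL+mR=-63/680 → advance -1; mR−mL=387/680 → turn +1·90°
n=7: pose=(-2,-5,E); sL=90/41, sR=18/25; mL=-45/41, mR=-1512/1025; mL+mR=-2637/1025 → advance -1; mR−mL=-387/1025 → turn -1·90°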